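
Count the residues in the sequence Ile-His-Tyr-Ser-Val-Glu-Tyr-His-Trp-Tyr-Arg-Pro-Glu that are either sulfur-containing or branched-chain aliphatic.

Sulfur-containing: C, M. Branched-chain aliphatic: I, L, V.
Sulfur-containing residues here: none (0).
Branched-chain aliphatic residues here: Ile1, Val5 (2).
The two groups share no amino acid, so total = 0 + 2 = 2.

2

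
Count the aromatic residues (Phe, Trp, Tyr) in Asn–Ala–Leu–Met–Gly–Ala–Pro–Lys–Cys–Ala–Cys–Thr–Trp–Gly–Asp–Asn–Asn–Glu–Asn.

Matching residues: Trp13.

1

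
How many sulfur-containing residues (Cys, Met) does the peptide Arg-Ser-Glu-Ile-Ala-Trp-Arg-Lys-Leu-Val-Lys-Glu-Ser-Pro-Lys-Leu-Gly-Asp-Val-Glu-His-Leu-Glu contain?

None of the 23 residues belong to this group.

0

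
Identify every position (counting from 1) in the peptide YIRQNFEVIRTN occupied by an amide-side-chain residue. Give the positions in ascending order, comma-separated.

Only N (asparagine) and Q (glutamine) carry a side-chain carboxamide.
Matching residues: Q4, N5, N12.

4, 5, 12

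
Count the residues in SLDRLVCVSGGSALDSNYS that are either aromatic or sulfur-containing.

Aromatic: F, W, Y. Sulfur-containing: C, M.
Aromatic residues here: Y18 (1).
Sulfur-containing residues here: C7 (1).
The two groups share no amino acid, so total = 1 + 1 = 2.

2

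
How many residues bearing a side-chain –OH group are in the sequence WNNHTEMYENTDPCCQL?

3

S, T, and Y are the three residues with a side-chain hydroxyl.
Matching residues: T5, Y8, T11.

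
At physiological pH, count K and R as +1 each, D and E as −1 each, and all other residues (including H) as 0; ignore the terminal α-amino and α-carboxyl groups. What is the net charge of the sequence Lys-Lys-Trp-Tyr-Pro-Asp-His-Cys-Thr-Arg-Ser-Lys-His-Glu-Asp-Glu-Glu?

-1

Positive (K, R): Lys1, Lys2, Arg10, Lys12 → +4.
Negative (D, E): Asp6, Glu14, Asp15, Glu16, Glu17 → −5.
Net charge = (+4) + (−5) = −1.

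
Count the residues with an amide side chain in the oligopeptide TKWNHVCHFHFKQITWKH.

The amide-side-chain residues are Asn (N) and Gln (Q).
Matching residues: N4, Q13.

2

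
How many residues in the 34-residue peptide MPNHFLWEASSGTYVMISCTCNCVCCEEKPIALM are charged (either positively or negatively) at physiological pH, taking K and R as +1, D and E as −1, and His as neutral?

4

Charged side chains at pH ~7.4: K, R (positive); D, E (negative).
Matching residues: E8, E27, E28, K29.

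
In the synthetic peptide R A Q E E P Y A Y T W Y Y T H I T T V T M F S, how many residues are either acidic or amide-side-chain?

3

Acidic: D, E. Amide-side-chain: N, Q.
Acidic residues here: E4, E5 (2).
Amide-side-chain residues here: Q3 (1).
The two groups share no amino acid, so total = 2 + 1 = 3.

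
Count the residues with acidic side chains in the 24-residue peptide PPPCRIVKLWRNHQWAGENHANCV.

1

Aspartate (D) and glutamate (E) have carboxylic-acid side chains and are the acidic amino acids.
Matching residues: E18.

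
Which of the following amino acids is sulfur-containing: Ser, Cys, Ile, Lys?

Cys

Only Cys (C) and Met (M) have a sulfur atom in the side chain.
Of the listed options, only Cys belongs to this group.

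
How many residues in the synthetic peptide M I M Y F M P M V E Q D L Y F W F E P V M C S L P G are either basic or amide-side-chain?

1

Basic: H, K, R. Amide-side-chain: N, Q.
Basic residues here: none (0).
Amide-side-chain residues here: Q11 (1).
The two groups share no amino acid, so total = 0 + 1 = 1.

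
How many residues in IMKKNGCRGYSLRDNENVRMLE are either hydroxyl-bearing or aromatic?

2

Hydroxyl-bearing: S, T, Y. Aromatic: F, W, Y.
Hydroxyl-bearing residues here: Y10, S11 (2).
Aromatic residues here: Y10 (1).
Y is in both groups, so the 1 Y residue must not be double-counted.
Total = 2 + 1 − 1 = 2.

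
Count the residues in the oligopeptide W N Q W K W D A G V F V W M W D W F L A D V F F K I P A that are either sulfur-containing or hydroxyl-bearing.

1

Sulfur-containing: C, M. Hydroxyl-bearing: S, T, Y.
Sulfur-containing residues here: M14 (1).
Hydroxyl-bearing residues here: none (0).
The two groups share no amino acid, so total = 1 + 0 = 1.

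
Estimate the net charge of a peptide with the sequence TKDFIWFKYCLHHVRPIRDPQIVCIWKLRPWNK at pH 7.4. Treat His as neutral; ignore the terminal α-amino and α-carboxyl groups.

The side chains ionized at physiological pH are Lys/Arg (+1) and Asp/Glu (−1); with His treated as neutral, nothing else contributes.
Positive (K, R): K2, K8, R15, R18, K27, R29, K33 → +7.
Negative (D, E): D3, D19 → −2.
Net charge = (+7) + (−2) = +5.

+5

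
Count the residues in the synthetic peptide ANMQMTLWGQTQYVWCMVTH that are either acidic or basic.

Acidic: D, E. Basic: H, K, R.
Acidic residues here: none (0).
Basic residues here: H20 (1).
The two groups share no amino acid, so total = 0 + 1 = 1.

1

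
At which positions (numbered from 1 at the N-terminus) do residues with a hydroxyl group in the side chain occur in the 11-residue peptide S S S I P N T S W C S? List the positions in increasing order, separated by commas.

S, T, and Y are the three residues with a side-chain hydroxyl.
Matching residues: S1, S2, S3, T7, S8, S11.

1, 2, 3, 7, 8, 11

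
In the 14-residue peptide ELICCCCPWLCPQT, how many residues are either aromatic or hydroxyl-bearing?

2

Aromatic: F, W, Y. Hydroxyl-bearing: S, T, Y.
Aromatic residues here: W9 (1).
Hydroxyl-bearing residues here: T14 (1).
(Y belongs to both groups, but none appear in this sequence.) Total = 1 + 1 = 2.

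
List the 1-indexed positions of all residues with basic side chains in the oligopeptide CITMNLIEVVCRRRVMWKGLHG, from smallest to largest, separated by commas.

The basic amino acids are Lys (K), Arg (R), and His (H).
Matching residues: R12, R13, R14, K18, H21.

12, 13, 14, 18, 21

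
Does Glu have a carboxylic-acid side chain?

Yes

Only D (aspartate) and E (glutamate) carry a side-chain carboxylic acid.
Glutamate is in this group.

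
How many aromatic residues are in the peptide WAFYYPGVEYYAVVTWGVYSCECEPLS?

The aromatic amino acids are Phe (F, benzyl), Trp (W, indole), and Tyr (Y, phenol).
Matching residues: W1, F3, Y4, Y5, Y10, Y11, W16, Y19.

8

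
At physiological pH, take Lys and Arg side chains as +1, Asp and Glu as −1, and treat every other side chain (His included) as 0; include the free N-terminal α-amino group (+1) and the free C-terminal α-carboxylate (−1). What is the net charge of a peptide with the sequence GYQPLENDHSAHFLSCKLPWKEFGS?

-1

Positive (K, R): K17, K21 → +2.
Negative (D, E): E6, D8, E22 → −3.
The N-terminus (+1) and C-terminus (−1) cancel.
Net charge = (+2) + (−3) = −1.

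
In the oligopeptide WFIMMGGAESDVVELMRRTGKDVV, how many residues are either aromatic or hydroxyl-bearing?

Aromatic: F, W, Y. Hydroxyl-bearing: S, T, Y.
Aromatic residues here: W1, F2 (2).
Hydroxyl-bearing residues here: S10, T19 (2).
(Y belongs to both groups, but none appear in this sequence.) Total = 2 + 2 = 4.

4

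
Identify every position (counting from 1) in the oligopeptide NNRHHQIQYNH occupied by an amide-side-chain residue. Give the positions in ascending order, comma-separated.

1, 2, 6, 8, 10

Matching residues: N1, N2, Q6, Q8, N10.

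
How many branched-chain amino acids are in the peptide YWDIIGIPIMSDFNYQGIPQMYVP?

The BCAAs are Val, Leu, and Ile — aliphatic side chains with a branch point.
Matching residues: I4, I5, I7, I9, I18, V23.

6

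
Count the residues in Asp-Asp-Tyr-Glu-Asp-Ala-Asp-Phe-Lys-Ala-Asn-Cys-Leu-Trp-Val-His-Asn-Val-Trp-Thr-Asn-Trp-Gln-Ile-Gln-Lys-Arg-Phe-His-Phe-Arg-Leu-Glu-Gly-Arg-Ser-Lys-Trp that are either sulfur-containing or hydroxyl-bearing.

Sulfur-containing: C, M. Hydroxyl-bearing: S, T, Y.
Sulfur-containing residues here: Cys12 (1).
Hydroxyl-bearing residues here: Tyr3, Thr20, Ser36 (3).
The two groups share no amino acid, so total = 1 + 3 = 4.

4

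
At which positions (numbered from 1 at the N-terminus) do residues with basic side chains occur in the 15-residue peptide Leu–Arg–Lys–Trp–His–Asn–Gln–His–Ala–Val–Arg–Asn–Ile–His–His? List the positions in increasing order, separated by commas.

Lysine (K), arginine (R), and histidine (H) have basic, nitrogen-containing side chains.
Matching residues: Arg2, Lys3, His5, His8, Arg11, His14, His15.

2, 3, 5, 8, 11, 14, 15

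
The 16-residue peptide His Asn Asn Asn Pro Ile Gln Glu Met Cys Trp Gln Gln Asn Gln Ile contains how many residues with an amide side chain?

Asparagine (N) and glutamine (Q) have uncharged amide side chains.
Matching residues: Asn2, Asn3, Asn4, Gln7, Gln12, Gln13, Asn14, Gln15.

8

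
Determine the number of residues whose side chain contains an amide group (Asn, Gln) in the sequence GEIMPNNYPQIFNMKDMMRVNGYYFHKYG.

Matching residues: N6, N7, Q10, N13, N21.

5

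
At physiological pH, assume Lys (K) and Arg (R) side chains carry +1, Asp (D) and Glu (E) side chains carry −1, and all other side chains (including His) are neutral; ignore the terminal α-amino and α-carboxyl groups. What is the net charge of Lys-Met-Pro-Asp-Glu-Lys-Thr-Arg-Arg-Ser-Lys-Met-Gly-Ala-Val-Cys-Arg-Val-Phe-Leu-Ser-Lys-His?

+5

Positive (K, R): Lys1, Lys6, Arg8, Arg9, Lys11, Arg17, Lys22 → +7.
Negative (D, E): Asp4, Glu5 → −2.
Net charge = (+7) + (−2) = +5.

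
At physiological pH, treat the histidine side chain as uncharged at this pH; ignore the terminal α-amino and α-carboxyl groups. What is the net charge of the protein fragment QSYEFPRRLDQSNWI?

Near pH 7.4, K and R contribute +1 each, D and E contribute −1 each, and every other side chain (His included, as stated) is uncharged.
Positive (K, R): R7, R8 → +2.
Negative (D, E): E4, D10 → −2.
Net charge = (+2) + (−2) = 0.

0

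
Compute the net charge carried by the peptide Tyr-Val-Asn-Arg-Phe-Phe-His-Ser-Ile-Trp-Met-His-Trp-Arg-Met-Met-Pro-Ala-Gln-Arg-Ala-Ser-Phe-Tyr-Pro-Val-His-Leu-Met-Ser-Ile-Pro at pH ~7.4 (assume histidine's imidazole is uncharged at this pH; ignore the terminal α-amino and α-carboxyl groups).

The side chains ionized at physiological pH are Lys/Arg (+1) and Asp/Glu (−1); with His treated as neutral, nothing else contributes.
Positive (K, R): Arg4, Arg14, Arg20 → +3.
Negative (D, E): none → −0.
Net charge = (+3) + (−0) = +3.

+3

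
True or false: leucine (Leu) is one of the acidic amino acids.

Only D (aspartate) and E (glutamate) carry a side-chain carboxylic acid.
Leucine is not in this group.

False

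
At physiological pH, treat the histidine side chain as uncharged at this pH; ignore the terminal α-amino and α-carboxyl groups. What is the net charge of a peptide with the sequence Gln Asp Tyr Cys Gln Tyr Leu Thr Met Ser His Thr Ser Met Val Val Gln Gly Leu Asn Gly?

-1

At pH ~7.4 the Lys and Arg side chains are protonated (+1), the Asp and Glu side chains are deprotonated (−1), and with His taken as neutral all other side chains carry no charge.
Positive (K, R): none → +0.
Negative (D, E): Asp2 → −1.
Net charge = (+0) + (−1) = −1.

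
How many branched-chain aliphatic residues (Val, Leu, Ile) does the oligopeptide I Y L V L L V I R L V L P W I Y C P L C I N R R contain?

Matching residues: I1, L3, V4, L5, L6, V7, I8, L10, V11, L12, I15, L19, I21.

13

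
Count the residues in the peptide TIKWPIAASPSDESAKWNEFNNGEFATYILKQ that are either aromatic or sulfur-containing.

Aromatic: F, W, Y. Sulfur-containing: C, M.
Aromatic residues here: W4, W17, F20, F25, Y28 (5).
Sulfur-containing residues here: none (0).
The two groups share no amino acid, so total = 5 + 0 = 5.

5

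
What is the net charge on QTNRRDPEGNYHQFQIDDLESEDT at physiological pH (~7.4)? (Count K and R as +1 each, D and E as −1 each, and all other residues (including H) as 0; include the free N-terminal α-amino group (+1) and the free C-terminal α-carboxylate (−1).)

-5

Positive (K, R): R4, R5 → +2.
Negative (D, E): D6, E8, D17, D18, E20, E22, D23 → −7.
The N-terminus (+1) and C-terminus (−1) cancel.
Net charge = (+2) + (−7) = −5.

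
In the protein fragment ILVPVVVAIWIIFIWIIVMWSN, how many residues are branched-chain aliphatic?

Valine (V), leucine (L), and isoleucine (I) are the branched-chain amino acids.
Matching residues: I1, L2, V3, V5, V6, V7, I9, I11, I12, I14, I16, I17, V18.

13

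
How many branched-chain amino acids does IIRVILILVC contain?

8

The BCAAs are Val, Leu, and Ile — aliphatic side chains with a branch point.
Matching residues: I1, I2, V4, I5, L6, I7, L8, V9.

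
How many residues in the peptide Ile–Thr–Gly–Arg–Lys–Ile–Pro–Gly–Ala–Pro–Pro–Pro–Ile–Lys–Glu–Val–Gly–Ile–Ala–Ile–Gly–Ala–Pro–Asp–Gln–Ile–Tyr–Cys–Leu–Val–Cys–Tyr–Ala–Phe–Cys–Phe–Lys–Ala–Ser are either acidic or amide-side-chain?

3

Acidic: D, E. Amide-side-chain: N, Q.
Acidic residues here: Glu15, Asp24 (2).
Amide-side-chain residues here: Gln25 (1).
The two groups share no amino acid, so total = 2 + 1 = 3.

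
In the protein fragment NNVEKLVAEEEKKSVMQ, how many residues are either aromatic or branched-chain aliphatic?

4

Aromatic: F, W, Y. Branched-chain aliphatic: I, L, V.
Aromatic residues here: none (0).
Branched-chain aliphatic residues here: V3, L6, V7, V15 (4).
The two groups share no amino acid, so total = 0 + 4 = 4.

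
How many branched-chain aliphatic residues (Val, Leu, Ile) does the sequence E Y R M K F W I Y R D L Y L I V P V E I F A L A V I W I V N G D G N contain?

Matching residues: I8, L12, L14, I15, V16, V18, I20, L23, V25, I26, I28, V29.

12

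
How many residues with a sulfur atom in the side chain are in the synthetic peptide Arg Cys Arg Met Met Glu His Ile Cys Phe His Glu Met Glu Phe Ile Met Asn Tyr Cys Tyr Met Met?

9

Cysteine (C, thiol) and methionine (M, thioether) are the two sulfur-containing amino acids.
Matching residues: Cys2, Met4, Met5, Cys9, Met13, Met17, Cys20, Met22, Met23.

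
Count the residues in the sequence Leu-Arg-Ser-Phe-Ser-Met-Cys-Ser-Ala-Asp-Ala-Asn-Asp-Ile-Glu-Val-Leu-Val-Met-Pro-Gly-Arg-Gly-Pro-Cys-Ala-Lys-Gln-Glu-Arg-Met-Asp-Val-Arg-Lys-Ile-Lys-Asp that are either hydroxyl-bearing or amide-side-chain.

Hydroxyl-bearing: S, T, Y. Amide-side-chain: N, Q.
Hydroxyl-bearing residues here: Ser3, Ser5, Ser8 (3).
Amide-side-chain residues here: Asn12, Gln28 (2).
The two groups share no amino acid, so total = 3 + 2 = 5.

5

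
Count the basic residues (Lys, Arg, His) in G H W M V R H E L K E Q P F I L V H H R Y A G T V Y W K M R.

Matching residues: H2, R6, H7, K10, H18, H19, R20, K28, R30.

9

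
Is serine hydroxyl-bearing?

Yes

The –OH-bearing residues are Ser, Thr (aliphatic alcohols), and Tyr (phenol).
Serine is in this group.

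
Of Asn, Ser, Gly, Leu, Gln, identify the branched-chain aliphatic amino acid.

Leu

Valine (V), leucine (L), and isoleucine (I) are the branched-chain amino acids.
Of the listed options, only Leu belongs to this group.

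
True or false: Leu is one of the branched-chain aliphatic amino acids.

V, L, and I make up the branched-chain aliphatic group.
Leucine is in this group.

True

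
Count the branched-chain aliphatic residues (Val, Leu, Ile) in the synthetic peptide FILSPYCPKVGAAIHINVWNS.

Matching residues: I2, L3, V10, I14, I16, V18.

6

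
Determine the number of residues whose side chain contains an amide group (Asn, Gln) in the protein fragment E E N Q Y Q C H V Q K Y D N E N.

6

Matching residues: N3, Q4, Q6, Q10, N14, N16.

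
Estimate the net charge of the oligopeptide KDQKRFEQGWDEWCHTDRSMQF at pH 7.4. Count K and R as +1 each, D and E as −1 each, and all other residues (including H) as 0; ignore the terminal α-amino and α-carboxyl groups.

-1

Positive (K, R): K1, K4, R5, R18 → +4.
Negative (D, E): D2, E7, D11, E12, D17 → −5.
Net charge = (+4) + (−5) = −1.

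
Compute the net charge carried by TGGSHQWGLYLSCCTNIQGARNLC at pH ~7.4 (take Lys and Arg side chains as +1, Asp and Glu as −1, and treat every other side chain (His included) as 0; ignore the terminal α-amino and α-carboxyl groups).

Positive (K, R): R21 → +1.
Negative (D, E): none → −0.
Net charge = (+1) + (−0) = +1.

+1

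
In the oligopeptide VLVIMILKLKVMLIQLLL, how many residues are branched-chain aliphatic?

Valine (V), leucine (L), and isoleucine (I) are the branched-chain amino acids.
Matching residues: V1, L2, V3, I4, I6, L7, L9, V11, L13, I14, L16, L17, L18.

13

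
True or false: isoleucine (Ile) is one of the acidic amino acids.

Only D (aspartate) and E (glutamate) carry a side-chain carboxylic acid.
Isoleucine is not in this group.

False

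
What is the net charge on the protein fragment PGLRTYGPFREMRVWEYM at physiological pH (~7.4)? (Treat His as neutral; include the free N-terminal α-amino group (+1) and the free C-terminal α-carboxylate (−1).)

At pH ~7.4 the Lys and Arg side chains are protonated (+1), the Asp and Glu side chains are deprotonated (−1), and with His taken as neutral all other side chains carry no charge.
Positive (K, R): R4, R10, R13 → +3.
Negative (D, E): E11, E16 → −2.
The N-terminus (+1) and C-terminus (−1) cancel.
Net charge = (+3) + (−2) = +1.

+1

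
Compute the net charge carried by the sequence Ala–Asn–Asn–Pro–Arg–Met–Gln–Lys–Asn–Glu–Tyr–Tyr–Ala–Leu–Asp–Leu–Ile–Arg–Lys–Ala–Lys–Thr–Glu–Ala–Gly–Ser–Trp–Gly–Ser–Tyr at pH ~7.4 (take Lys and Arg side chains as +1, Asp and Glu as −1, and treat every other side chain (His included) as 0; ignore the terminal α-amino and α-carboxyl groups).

+2

Positive (K, R): Arg5, Lys8, Arg18, Lys19, Lys21 → +5.
Negative (D, E): Glu10, Asp15, Glu23 → −3.
Net charge = (+5) + (−3) = +2.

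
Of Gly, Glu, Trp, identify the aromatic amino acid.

Trp

Phenylalanine (F), tryptophan (W), and tyrosine (Y) have aromatic ring side chains.
Of the listed options, only Trp belongs to this group.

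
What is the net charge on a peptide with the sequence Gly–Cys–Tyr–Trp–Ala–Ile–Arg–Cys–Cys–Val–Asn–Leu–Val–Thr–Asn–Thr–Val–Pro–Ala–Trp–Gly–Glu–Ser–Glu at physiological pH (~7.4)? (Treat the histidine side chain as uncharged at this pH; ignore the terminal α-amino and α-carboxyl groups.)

-1

At pH ~7.4 the Lys and Arg side chains are protonated (+1), the Asp and Glu side chains are deprotonated (−1), and with His taken as neutral all other side chains carry no charge.
Positive (K, R): Arg7 → +1.
Negative (D, E): Glu22, Glu24 → −2.
Net charge = (+1) + (−2) = −1.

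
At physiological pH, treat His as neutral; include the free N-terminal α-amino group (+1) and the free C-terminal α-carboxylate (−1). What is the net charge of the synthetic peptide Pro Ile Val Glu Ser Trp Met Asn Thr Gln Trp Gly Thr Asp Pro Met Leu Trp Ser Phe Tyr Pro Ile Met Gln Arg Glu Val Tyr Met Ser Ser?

The side chains ionized at physiological pH are Lys/Arg (+1) and Asp/Glu (−1); with His treated as neutral, nothing else contributes.
Positive (K, R): Arg26 → +1.
Negative (D, E): Glu4, Asp14, Glu27 → −3.
The N-terminus (+1) and C-terminus (−1) cancel.
Net charge = (+1) + (−3) = −2.

-2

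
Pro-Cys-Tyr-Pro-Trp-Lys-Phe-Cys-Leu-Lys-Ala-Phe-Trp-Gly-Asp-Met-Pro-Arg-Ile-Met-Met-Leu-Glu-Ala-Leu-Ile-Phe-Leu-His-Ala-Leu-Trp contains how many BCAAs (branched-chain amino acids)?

7

Valine (V), leucine (L), and isoleucine (I) are the branched-chain amino acids.
Matching residues: Leu9, Ile19, Leu22, Leu25, Ile26, Leu28, Leu31.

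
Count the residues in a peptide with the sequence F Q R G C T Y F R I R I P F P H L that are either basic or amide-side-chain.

5

Basic: H, K, R. Amide-side-chain: N, Q.
Basic residues here: R3, R9, R11, H16 (4).
Amide-side-chain residues here: Q2 (1).
The two groups share no amino acid, so total = 4 + 1 = 5.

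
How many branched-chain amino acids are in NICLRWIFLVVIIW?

8

Valine (V), leucine (L), and isoleucine (I) are the branched-chain amino acids.
Matching residues: I2, L4, I7, L9, V10, V11, I12, I13.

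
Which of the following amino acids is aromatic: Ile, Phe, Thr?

Phenylalanine (F), tryptophan (W), and tyrosine (Y) have aromatic ring side chains.
Of the listed options, only Phe belongs to this group.

Phe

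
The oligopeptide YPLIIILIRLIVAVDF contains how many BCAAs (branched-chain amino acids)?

Valine (V), leucine (L), and isoleucine (I) are the branched-chain amino acids.
Matching residues: L3, I4, I5, I6, L7, I8, L10, I11, V12, V14.

10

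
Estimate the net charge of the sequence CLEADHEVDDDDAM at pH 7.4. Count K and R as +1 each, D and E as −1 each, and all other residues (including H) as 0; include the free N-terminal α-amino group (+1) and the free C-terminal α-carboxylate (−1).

-7

Positive (K, R): none → +0.
Negative (D, E): E3, D5, E7, D9, D10, D11, D12 → −7.
The N-terminus (+1) and C-terminus (−1) cancel.
Net charge = (+0) + (−7) = −7.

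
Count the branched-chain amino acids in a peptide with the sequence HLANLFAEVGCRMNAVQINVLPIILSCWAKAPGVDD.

11

Valine (V), leucine (L), and isoleucine (I) are the branched-chain amino acids.
Matching residues: L2, L5, V9, V16, I18, V20, L21, I23, I24, L25, V34.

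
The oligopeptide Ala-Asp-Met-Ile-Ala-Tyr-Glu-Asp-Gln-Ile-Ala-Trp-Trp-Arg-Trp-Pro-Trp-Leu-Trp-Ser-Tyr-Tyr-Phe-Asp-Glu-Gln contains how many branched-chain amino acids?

Valine (V), leucine (L), and isoleucine (I) are the branched-chain amino acids.
Matching residues: Ile4, Ile10, Leu18.

3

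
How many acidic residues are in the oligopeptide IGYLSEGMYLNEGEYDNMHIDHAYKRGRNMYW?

Aspartate (D) and glutamate (E) have carboxylic-acid side chains and are the acidic amino acids.
Matching residues: E6, E12, E14, D16, D21.

5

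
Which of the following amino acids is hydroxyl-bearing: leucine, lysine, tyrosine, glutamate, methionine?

tyrosine

S, T, and Y are the three residues with a side-chain hydroxyl.
Of the listed options, only tyrosine belongs to this group.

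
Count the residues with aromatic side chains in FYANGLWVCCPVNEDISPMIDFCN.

4

F, W, and Y each carry an aromatic ring on the side chain.
Matching residues: F1, Y2, W7, F22.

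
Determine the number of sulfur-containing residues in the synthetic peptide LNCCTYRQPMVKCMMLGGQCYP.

Only Cys (C) and Met (M) have a sulfur atom in the side chain.
Matching residues: C3, C4, M10, C13, M14, M15, C20.

7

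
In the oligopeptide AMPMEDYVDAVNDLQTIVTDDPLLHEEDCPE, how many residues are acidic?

Aspartate (D) and glutamate (E) have carboxylic-acid side chains and are the acidic amino acids.
Matching residues: E5, D6, D9, D13, D20, D21, E26, E27, D28, E31.

10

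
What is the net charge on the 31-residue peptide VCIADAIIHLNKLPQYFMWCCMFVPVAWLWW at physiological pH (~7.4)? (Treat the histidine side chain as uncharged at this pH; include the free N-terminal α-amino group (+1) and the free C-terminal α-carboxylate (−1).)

At pH ~7.4 the Lys and Arg side chains are protonated (+1), the Asp and Glu side chains are deprotonated (−1), and with His taken as neutral all other side chains carry no charge.
Positive (K, R): K12 → +1.
Negative (D, E): D5 → −1.
The N-terminus (+1) and C-terminus (−1) cancel.
Net charge = (+1) + (−1) = 0.

0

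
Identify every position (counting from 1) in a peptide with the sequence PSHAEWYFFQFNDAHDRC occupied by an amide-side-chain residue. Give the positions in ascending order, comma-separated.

Matching residues: Q10, N12.

10, 12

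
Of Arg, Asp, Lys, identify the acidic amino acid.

Asp

Only D (aspartate) and E (glutamate) carry a side-chain carboxylic acid.
Of the listed options, only Asp belongs to this group.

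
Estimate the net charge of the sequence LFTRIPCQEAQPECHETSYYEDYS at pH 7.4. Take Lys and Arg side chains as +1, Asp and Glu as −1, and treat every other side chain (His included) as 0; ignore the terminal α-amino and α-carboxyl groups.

Positive (K, R): R4 → +1.
Negative (D, E): E9, E13, E16, E21, D22 → −5.
Net charge = (+1) + (−5) = −4.

-4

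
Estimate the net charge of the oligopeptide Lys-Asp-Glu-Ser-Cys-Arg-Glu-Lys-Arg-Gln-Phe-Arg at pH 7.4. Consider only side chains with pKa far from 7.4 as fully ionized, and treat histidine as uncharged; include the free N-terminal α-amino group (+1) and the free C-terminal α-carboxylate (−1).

+2

The side chains ionized at physiological pH are Lys/Arg (+1) and Asp/Glu (−1); with His treated as neutral, nothing else contributes.
Positive (K, R): Lys1, Arg6, Lys8, Arg9, Arg12 → +5.
Negative (D, E): Asp2, Glu3, Glu7 → −3.
The N-terminus (+1) and C-terminus (−1) cancel.
Net charge = (+5) + (−3) = +2.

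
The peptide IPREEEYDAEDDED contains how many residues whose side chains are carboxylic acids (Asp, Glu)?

Matching residues: E4, E5, E6, D8, E10, D11, D12, E13, D14.

9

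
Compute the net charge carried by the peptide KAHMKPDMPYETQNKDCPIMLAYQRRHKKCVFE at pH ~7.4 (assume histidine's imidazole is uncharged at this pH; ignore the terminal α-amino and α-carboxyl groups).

The side chains ionized at physiological pH are Lys/Arg (+1) and Asp/Glu (−1); with His treated as neutral, nothing else contributes.
Positive (K, R): K1, K5, K15, R25, R26, K28, K29 → +7.
Negative (D, E): D7, E11, D16, E33 → −4.
Net charge = (+7) + (−4) = +3.

+3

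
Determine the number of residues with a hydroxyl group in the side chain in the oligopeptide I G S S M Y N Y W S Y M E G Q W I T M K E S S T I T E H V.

The –OH-bearing residues are Ser, Thr (aliphatic alcohols), and Tyr (phenol).
Matching residues: S3, S4, Y6, Y8, S10, Y11, T18, S22, S23, T24, T26.

11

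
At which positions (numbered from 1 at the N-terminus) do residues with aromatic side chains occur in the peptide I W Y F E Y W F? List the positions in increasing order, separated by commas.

2, 3, 4, 6, 7, 8

Phenylalanine (F), tryptophan (W), and tyrosine (Y) have aromatic ring side chains.
Matching residues: W2, Y3, F4, Y6, W7, F8.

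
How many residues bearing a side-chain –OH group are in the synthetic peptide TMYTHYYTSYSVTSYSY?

The –OH-bearing residues are Ser, Thr (aliphatic alcohols), and Tyr (phenol).
Matching residues: T1, Y3, T4, Y6, Y7, T8, S9, Y10, S11, T13, S14, Y15, S16, Y17.

14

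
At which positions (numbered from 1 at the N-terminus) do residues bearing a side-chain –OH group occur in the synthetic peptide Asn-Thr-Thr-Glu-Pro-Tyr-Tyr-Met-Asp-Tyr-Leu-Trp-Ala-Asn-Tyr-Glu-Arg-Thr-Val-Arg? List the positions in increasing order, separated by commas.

2, 3, 6, 7, 10, 15, 18

The –OH-bearing residues are Ser, Thr (aliphatic alcohols), and Tyr (phenol).
Matching residues: Thr2, Thr3, Tyr6, Tyr7, Tyr10, Tyr15, Thr18.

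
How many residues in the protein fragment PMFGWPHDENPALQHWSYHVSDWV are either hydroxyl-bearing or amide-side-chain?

Hydroxyl-bearing: S, T, Y. Amide-side-chain: N, Q.
Hydroxyl-bearing residues here: S17, Y18, S21 (3).
Amide-side-chain residues here: N10, Q14 (2).
The two groups share no amino acid, so total = 3 + 2 = 5.

5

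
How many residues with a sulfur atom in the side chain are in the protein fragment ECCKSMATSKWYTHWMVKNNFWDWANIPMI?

Cysteine (C, thiol) and methionine (M, thioether) are the two sulfur-containing amino acids.
Matching residues: C2, C3, M6, M16, M29.

5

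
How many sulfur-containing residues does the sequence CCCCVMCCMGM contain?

9

The sulfur-bearing residues are cysteine (–SH) and methionine (–S–CH₃).
Matching residues: C1, C2, C3, C4, M6, C7, C8, M9, M11.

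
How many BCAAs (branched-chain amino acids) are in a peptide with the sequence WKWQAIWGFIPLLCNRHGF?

The BCAAs are Val, Leu, and Ile — aliphatic side chains with a branch point.
Matching residues: I6, I10, L12, L13.

4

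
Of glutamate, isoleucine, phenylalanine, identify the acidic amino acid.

glutamate

The acidic residues are Asp (D) and Glu (E), whose side chains end in a carboxylate group.
Of the listed options, only glutamate belongs to this group.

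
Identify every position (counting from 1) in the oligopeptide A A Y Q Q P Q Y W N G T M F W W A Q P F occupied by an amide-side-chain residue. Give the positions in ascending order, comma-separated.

Only N (asparagine) and Q (glutamine) carry a side-chain carboxamide.
Matching residues: Q4, Q5, Q7, N10, Q18.

4, 5, 7, 10, 18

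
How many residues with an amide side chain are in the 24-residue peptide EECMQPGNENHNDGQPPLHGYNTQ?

Asparagine (N) and glutamine (Q) have uncharged amide side chains.
Matching residues: Q5, N8, N10, N12, Q15, N22, Q24.

7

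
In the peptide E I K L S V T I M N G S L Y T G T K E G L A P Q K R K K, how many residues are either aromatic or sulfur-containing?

Aromatic: F, W, Y. Sulfur-containing: C, M.
Aromatic residues here: Y14 (1).
Sulfur-containing residues here: M9 (1).
The two groups share no amino acid, so total = 1 + 1 = 2.

2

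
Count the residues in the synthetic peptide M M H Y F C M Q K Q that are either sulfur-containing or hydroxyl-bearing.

Sulfur-containing: C, M. Hydroxyl-bearing: S, T, Y.
Sulfur-containing residues here: M1, M2, C6, M7 (4).
Hydroxyl-bearing residues here: Y4 (1).
The two groups share no amino acid, so total = 4 + 1 = 5.

5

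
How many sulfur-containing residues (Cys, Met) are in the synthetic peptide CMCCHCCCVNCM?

Matching residues: C1, M2, C3, C4, C6, C7, C8, C11, M12.

9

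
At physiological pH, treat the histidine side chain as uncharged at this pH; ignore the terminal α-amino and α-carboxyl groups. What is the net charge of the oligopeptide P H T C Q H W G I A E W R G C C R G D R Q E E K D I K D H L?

-1

At pH ~7.4 the Lys and Arg side chains are protonated (+1), the Asp and Glu side chains are deprotonated (−1), and with His taken as neutral all other side chains carry no charge.
Positive (K, R): R13, R17, R20, K24, K27 → +5.
Negative (D, E): E11, D19, E22, E23, D25, D28 → −6.
Net charge = (+5) + (−6) = −1.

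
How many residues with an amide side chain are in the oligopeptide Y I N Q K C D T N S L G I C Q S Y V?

4

The amide-side-chain residues are Asn (N) and Gln (Q).
Matching residues: N3, Q4, N9, Q15.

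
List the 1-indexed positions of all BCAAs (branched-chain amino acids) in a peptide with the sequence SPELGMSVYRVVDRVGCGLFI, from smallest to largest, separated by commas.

The BCAAs are Val, Leu, and Ile — aliphatic side chains with a branch point.
Matching residues: L4, V8, V11, V12, V15, L19, I21.

4, 8, 11, 12, 15, 19, 21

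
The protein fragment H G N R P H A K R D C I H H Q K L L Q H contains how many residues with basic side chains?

Lysine (K), arginine (R), and histidine (H) have basic, nitrogen-containing side chains.
Matching residues: H1, R4, H6, K8, R9, H13, H14, K16, H20.

9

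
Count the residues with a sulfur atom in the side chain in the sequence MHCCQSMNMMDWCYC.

8

The sulfur-bearing residues are cysteine (–SH) and methionine (–S–CH₃).
Matching residues: M1, C3, C4, M7, M9, M10, C13, C15.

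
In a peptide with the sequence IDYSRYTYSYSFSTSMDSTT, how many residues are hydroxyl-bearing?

Serine (S), threonine (T), and tyrosine (Y) each carry a hydroxyl group on the side chain.
Matching residues: Y3, S4, Y6, T7, Y8, S9, Y10, S11, S13, T14, S15, S18, T19, T20.

14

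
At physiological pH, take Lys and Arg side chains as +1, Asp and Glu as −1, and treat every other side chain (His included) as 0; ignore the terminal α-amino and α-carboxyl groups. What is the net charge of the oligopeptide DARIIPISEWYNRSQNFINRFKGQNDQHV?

+1

Positive (K, R): R3, R13, R20, K22 → +4.
Negative (D, E): D1, E9, D26 → −3.
Net charge = (+4) + (−3) = +1.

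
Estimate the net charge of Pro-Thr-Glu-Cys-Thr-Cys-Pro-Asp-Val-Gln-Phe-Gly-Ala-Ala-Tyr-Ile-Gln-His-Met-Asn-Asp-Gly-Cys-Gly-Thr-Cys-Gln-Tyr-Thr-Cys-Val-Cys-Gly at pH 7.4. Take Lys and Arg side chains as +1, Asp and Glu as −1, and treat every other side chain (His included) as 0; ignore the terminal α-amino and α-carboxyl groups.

-3

Positive (K, R): none → +0.
Negative (D, E): Glu3, Asp8, Asp21 → −3.
Net charge = (+0) + (−3) = −3.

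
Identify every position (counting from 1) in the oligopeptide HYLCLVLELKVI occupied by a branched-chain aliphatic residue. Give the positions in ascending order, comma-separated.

3, 5, 6, 7, 9, 11, 12

Valine (V), leucine (L), and isoleucine (I) are the branched-chain amino acids.
Matching residues: L3, L5, V6, L7, L9, V11, I12.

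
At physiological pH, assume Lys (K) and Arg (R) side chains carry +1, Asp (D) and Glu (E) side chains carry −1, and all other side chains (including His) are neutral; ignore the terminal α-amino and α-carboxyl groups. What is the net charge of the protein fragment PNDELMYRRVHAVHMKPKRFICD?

+2

Positive (K, R): R8, R9, K16, K18, R19 → +5.
Negative (D, E): D3, E4, D23 → −3.
Net charge = (+5) + (−3) = +2.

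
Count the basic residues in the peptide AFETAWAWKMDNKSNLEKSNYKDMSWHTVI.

Lysine (K), arginine (R), and histidine (H) have basic, nitrogen-containing side chains.
Matching residues: K9, K13, K18, K22, H27.

5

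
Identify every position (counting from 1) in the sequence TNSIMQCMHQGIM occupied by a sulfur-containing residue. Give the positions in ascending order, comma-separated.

5, 7, 8, 13

Matching residues: M5, C7, M8, M13.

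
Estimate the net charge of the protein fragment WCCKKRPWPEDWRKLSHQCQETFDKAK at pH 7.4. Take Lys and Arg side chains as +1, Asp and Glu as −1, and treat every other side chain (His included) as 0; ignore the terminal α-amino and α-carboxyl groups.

+3

Positive (K, R): K4, K5, R6, R13, K14, K25, K27 → +7.
Negative (D, E): E10, D11, E21, D24 → −4.
Net charge = (+7) + (−4) = +3.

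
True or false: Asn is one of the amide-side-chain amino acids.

True

Asparagine (N) and glutamine (Q) have uncharged amide side chains.
Asparagine is in this group.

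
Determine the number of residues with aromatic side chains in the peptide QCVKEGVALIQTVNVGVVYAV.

Phenylalanine (F), tryptophan (W), and tyrosine (Y) have aromatic ring side chains.
Matching residues: Y19.

1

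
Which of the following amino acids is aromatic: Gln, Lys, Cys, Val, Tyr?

The aromatic amino acids are Phe (F, benzyl), Trp (W, indole), and Tyr (Y, phenol).
Of the listed options, only Tyr belongs to this group.

Tyr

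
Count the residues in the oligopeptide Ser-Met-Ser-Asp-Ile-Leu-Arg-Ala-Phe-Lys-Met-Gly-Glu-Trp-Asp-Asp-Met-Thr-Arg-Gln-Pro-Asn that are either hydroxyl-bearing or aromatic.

Hydroxyl-bearing: S, T, Y. Aromatic: F, W, Y.
Hydroxyl-bearing residues here: Ser1, Ser3, Thr18 (3).
Aromatic residues here: Phe9, Trp14 (2).
(Y belongs to both groups, but none appear in this sequence.) Total = 3 + 2 = 5.

5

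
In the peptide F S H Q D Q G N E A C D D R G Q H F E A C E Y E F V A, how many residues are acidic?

7

The acidic residues are Asp (D) and Glu (E), whose side chains end in a carboxylate group.
Matching residues: D5, E9, D12, D13, E19, E22, E24.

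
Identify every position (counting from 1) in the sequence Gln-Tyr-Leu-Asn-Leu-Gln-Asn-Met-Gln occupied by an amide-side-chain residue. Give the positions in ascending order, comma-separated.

1, 4, 6, 7, 9

Matching residues: Gln1, Asn4, Gln6, Asn7, Gln9.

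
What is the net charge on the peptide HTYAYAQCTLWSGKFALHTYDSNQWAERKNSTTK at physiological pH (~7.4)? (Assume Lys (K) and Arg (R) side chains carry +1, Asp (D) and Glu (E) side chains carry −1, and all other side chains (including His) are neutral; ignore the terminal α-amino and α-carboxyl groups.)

+2

Positive (K, R): K14, R28, K29, K34 → +4.
Negative (D, E): D21, E27 → −2.
Net charge = (+4) + (−2) = +2.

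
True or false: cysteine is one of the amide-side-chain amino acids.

False

Asparagine (N) and glutamine (Q) have uncharged amide side chains.
Cysteine is not in this group.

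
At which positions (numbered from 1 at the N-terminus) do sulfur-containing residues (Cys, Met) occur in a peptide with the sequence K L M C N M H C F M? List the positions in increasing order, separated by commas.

Matching residues: M3, C4, M6, C8, M10.

3, 4, 6, 8, 10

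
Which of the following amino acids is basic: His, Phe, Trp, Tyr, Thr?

His

Lysine (K), arginine (R), and histidine (H) have basic, nitrogen-containing side chains.
Of the listed options, only His belongs to this group.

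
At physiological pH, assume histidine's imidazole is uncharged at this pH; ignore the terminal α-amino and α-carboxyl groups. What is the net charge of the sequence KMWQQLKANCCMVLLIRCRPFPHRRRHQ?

+7

The side chains ionized at physiological pH are Lys/Arg (+1) and Asp/Glu (−1); with His treated as neutral, nothing else contributes.
Positive (K, R): K1, K7, R17, R19, R24, R25, R26 → +7.
Negative (D, E): none → −0.
Net charge = (+7) + (−0) = +7.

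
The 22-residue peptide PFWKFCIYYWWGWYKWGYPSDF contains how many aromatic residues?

12

Phenylalanine (F), tryptophan (W), and tyrosine (Y) have aromatic ring side chains.
Matching residues: F2, W3, F5, Y8, Y9, W10, W11, W13, Y14, W16, Y18, F22.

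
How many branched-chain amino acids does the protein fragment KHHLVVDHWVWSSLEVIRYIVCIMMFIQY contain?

11

Valine (V), leucine (L), and isoleucine (I) are the branched-chain amino acids.
Matching residues: L4, V5, V6, V10, L14, V16, I17, I20, V21, I23, I27.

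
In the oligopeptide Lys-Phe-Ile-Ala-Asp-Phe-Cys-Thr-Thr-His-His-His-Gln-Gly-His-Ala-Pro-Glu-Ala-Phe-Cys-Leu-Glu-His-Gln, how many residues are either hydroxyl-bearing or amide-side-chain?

4

Hydroxyl-bearing: S, T, Y. Amide-side-chain: N, Q.
Hydroxyl-bearing residues here: Thr8, Thr9 (2).
Amide-side-chain residues here: Gln13, Gln25 (2).
The two groups share no amino acid, so total = 2 + 2 = 4.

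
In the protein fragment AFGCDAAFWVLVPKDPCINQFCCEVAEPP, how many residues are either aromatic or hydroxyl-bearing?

Aromatic: F, W, Y. Hydroxyl-bearing: S, T, Y.
Aromatic residues here: F2, F8, W9, F21 (4).
Hydroxyl-bearing residues here: none (0).
(Y belongs to both groups, but none appear in this sequence.) Total = 4 + 0 = 4.

4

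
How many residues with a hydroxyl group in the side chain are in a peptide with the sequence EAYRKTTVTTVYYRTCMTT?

Serine (S), threonine (T), and tyrosine (Y) each carry a hydroxyl group on the side chain.
Matching residues: Y3, T6, T7, T9, T10, Y12, Y13, T15, T18, T19.

10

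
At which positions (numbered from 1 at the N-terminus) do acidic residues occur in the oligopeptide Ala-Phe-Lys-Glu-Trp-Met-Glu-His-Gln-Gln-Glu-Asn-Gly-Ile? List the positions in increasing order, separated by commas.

4, 7, 11

Aspartate (D) and glutamate (E) have carboxylic-acid side chains and are the acidic amino acids.
Matching residues: Glu4, Glu7, Glu11.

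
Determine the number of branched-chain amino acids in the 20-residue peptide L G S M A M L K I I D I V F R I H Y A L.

Valine (V), leucine (L), and isoleucine (I) are the branched-chain amino acids.
Matching residues: L1, L7, I9, I10, I12, V13, I16, L20.

8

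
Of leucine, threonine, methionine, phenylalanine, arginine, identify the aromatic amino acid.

Phenylalanine (F), tryptophan (W), and tyrosine (Y) have aromatic ring side chains.
Of the listed options, only phenylalanine belongs to this group.

phenylalanine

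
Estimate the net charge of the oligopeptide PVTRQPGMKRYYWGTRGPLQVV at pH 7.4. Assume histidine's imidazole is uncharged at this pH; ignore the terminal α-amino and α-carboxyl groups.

+4

Near pH 7.4, K and R contribute +1 each, D and E contribute −1 each, and every other side chain (His included, as stated) is uncharged.
Positive (K, R): R4, K9, R10, R16 → +4.
Negative (D, E): none → −0.
Net charge = (+4) + (−0) = +4.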